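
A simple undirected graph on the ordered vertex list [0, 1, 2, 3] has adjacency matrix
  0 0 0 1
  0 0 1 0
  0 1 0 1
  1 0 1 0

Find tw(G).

A width-1 tree decomposition is:
Bags: B1 = {0, 3}  B2 = {2, 3}  B3 = {1, 2}
Tree: B1–B2, B2–B3
The largest bag has 2 vertices, giving width 1; this decomposition certifies tw(G) ≤ 1. Since G has at least one edge (e.g. 0–3), it is not an edgeless graph, so tw(G) ≥ 1. Hence tw(G) = 1 exactly.

1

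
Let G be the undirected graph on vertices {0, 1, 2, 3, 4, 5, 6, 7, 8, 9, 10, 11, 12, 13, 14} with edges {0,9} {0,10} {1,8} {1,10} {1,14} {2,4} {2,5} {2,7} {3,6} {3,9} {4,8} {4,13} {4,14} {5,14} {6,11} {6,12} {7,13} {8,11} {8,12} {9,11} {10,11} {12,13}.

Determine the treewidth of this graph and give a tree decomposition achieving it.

Treewidth 3.
One such decomposition:
Bags: B1 = {0, 3, 9, 10}  B2 = {3, 9, 10, 11}  B3 = {3, 6, 10, 11}  B4 = {1, 6, 10, 11}  B5 = {1, 6, 8, 11}  B6 = {1, 6, 8, 12}  B7 = {1, 8, 12, 14}  B8 = {4, 8, 12, 14}  B9 = {4, 12, 13, 14}  B10 = {4, 5, 13, 14}  B11 = {2, 4, 5, 13}  B12 = {2, 5, 7, 13}
Tree: B1–B2, B2–B3, B3–B4, B4–B5, B5–B6, B6–B7, B7–B8, B8–B9, B9–B10, B10–B11, B11–B12

Each bag holds 4 vertices, so the decomposition has width 3, which upper-bounds the treewidth. For the lower bound: the 4 vertex sets {0,3,9}, {10}, {11}, {1,6,8,12} are disjoint, each induces a connected subgraph, and every pair is joined by at least one edge of G. Contracting each set to a single vertex therefore yields K_{4} as a minor, and since treewidth is minor-monotone, tw(G) ≥ tw(K_{4}) = 3. Therefore the treewidth is 3.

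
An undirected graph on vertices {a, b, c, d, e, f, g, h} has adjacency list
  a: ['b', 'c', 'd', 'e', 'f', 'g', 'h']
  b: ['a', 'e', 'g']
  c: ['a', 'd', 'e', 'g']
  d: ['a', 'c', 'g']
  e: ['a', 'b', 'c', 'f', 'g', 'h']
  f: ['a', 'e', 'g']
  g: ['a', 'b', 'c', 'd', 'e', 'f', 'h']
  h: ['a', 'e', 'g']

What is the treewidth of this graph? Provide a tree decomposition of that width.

Every bag has size at most 4, so the width is 4 − 1 = 3 and tw(G) ≤ 3. For the lower bound, the 4 vertices {a, c, d, g} are pairwise adjacent, and any tree decomposition puts a clique entirely inside one bag — forcing width ≥ 3. Combining the bounds, tw(G) = 3.

Treewidth 3.
One such decomposition:
Bags: B1 = {a, b, e, g}  B2 = {a, c, e, g}  B3 = {a, e, f, g}  B4 = {a, c, d, g}  B5 = {a, e, g, h}
Tree: B1–B2, B2–B3, B2–B4, B1–B5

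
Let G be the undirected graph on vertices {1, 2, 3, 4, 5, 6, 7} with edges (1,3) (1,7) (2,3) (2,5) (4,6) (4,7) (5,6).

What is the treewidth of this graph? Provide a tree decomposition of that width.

Treewidth 2.
One such decomposition:
Bags: B1 = {4, 5, 6}  B2 = {4, 5, 7}  B3 = {1, 5, 7}  B4 = {1, 3, 5}  B5 = {2, 3, 5}
Tree: B1–B2, B2–B3, B3–B4, B4–B5

Each bag holds 3 vertices, so the decomposition has width 2, which upper-bounds the treewidth. For the lower bound, G contains the cycle 5–6–4–7–1–3–2–5, so G is not a forest; only forests have treewidth ≤ 1, hence tw(G) ≥ 2. Therefore the treewidth is 2.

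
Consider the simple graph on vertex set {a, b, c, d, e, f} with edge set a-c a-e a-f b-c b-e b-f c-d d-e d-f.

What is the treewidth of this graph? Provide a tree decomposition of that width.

Each bag holds 4 vertices, so the decomposition has width 3, which upper-bounds the treewidth. For the lower bound: the 4 vertex sets {a,e}, {c,d}, {f}, {b} are disjoint, each induces a connected subgraph, and every pair is joined by at least one edge of G. Contracting each set to a single vertex therefore yields K_{4} as a minor, and since treewidth is minor-monotone, tw(G) ≥ tw(K_{4}) = 3. The upper and lower bounds meet at 3, so that is the treewidth.

Treewidth 3.
One such decomposition:
Bags: B1 = {a, c, e, f}  B2 = {c, d, e, f}  B3 = {b, c, e, f}
Tree: B1–B2, B2–B3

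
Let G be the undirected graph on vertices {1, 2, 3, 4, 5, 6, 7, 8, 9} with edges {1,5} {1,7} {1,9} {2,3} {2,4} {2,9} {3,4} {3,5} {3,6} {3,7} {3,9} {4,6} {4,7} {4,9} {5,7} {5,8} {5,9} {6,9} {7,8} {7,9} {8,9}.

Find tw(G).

3

A width-3 tree decomposition is:
Bags: B1 = {5, 7, 8, 9}  B2 = {3, 5, 7, 9}  B3 = {1, 5, 7, 9}  B4 = {3, 4, 7, 9}  B5 = {3, 4, 6, 9}  B6 = {2, 3, 4, 9}
Tree: B1–B2, B2–B3, B2–B4, B4–B5, B5–B6
Every bag has size at most 4, so the width is 4 − 1 = 3 and tw(G) ≤ 3. On the other hand G contains the 4-clique {5, 7, 8, 9}. A clique must lie in a single bag of any decomposition, so no decomposition can have width below 3. Therefore the treewidth is 3.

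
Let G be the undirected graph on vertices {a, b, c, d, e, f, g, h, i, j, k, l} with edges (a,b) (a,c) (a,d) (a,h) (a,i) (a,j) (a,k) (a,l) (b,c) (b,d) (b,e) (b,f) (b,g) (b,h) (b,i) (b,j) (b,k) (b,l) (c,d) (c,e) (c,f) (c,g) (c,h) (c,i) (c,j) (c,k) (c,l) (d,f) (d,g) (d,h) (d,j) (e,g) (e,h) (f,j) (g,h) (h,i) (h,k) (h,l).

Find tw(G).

A width-4 tree decomposition is:
Bags: B1 = {a, b, c, d, h}  B2 = {a, b, c, h, l}  B3 = {b, c, d, g, h}  B4 = {a, b, c, h, i}  B5 = {a, b, c, d, j}  B6 = {b, c, d, f, j}  B7 = {a, b, c, h, k}  B8 = {b, c, e, g, h}
Tree: B1–B2, B1–B3, B1–B4, B1–B5, B5–B6, B4–B7, B3–B8
The largest bag has 5 vertices, giving width 4; this decomposition certifies tw(G) ≤ 4. For the lower bound, the 5 vertices {b, c, d, f, j} are pairwise adjacent, and any tree decomposition puts a clique entirely inside one bag — forcing width ≥ 4. Therefore the treewidth is 4.

4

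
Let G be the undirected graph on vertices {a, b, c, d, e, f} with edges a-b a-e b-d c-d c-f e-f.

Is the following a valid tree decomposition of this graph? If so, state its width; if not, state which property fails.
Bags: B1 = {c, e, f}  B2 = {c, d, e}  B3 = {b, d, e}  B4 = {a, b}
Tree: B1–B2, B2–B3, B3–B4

No — edge (e,a) lies in no bag.

A tree decomposition must satisfy three properties: every vertex lies in some bag; for every edge, both endpoints lie together in some bag; and for every vertex, the bags containing it form a connected subtree. Here edge (e,a) lies in no bag, so the decomposition is invalid.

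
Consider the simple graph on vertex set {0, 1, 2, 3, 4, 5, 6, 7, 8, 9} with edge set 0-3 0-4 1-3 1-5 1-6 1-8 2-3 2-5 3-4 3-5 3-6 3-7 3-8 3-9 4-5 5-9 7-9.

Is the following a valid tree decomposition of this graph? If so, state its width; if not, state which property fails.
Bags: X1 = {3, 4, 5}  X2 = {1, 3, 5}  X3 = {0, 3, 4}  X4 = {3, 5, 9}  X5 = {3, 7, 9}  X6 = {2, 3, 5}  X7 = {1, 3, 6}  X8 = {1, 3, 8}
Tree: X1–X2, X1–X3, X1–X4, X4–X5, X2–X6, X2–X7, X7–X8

Yes; width 2.

Every vertex of G appears in some bag (union = {0, 1, 2, 3, 4, 5, 6, 7, 8, 9}); every edge is covered by a bag; and for each vertex v the set of bags containing v is connected in the bag tree. The decomposition is therefore valid. The largest bag has 3 vertices, so the width is 2.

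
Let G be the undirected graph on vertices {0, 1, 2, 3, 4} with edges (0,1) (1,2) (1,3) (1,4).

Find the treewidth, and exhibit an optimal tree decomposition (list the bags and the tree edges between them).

The largest bag has 2 vertices, giving width 1; this decomposition certifies tw(G) ≤ 1. Any graph with an edge has treewidth ≥ 1, and G has the edge 1–3. Hence tw(G) = 1 exactly.

Treewidth 1.
Bags: B1 = {1, 3}  B2 = {1, 2}  B3 = {1, 4}  B4 = {0, 1}
Tree: B1–B2, B1–B3, B3–B4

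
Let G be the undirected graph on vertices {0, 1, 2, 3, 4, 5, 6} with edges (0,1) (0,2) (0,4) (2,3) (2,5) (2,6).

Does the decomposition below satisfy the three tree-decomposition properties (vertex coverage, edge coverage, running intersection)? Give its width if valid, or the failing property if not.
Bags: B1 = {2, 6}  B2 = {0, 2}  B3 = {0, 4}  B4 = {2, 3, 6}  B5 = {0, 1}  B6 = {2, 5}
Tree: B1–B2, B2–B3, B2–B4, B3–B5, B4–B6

A tree decomposition must satisfy three properties: every vertex lies in some bag; for every edge, both endpoints lie together in some bag; and for every vertex, the bags containing it form a connected subtree. Here bags containing vertex 6 are not connected in the tree, so the decomposition is invalid.

No — bags containing vertex 6 are not connected in the tree.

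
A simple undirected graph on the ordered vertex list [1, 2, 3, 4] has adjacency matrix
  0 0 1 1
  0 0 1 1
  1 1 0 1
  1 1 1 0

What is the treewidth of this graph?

2

A width-2 tree decomposition is:
Bags: B1 = {2, 3, 4}  B2 = {1, 3, 4}
Tree: B1–B2
Each bag holds 3 vertices, so the decomposition has width 2, which upper-bounds the treewidth. Conversely, {1, 3, 4} is a clique of size 3, and the vertices of any clique must share a bag in every tree decomposition; so some bag has ≥ 3 vertices and tw(G) ≥ 2. The upper and lower bounds meet at 2, so that is the treewidth.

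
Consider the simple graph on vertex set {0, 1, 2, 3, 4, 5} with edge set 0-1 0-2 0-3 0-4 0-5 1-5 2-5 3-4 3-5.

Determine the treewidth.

A width-2 tree decomposition is:
Bags: B1 = {0, 2, 5}  B2 = {0, 3, 5}  B3 = {0, 3, 4}  B4 = {0, 1, 5}
Tree: B1–B2, B2–B3, B1–B4
Each bag holds 3 vertices, so the decomposition has width 2, which upper-bounds the treewidth. On the other hand G contains the 3-clique {0, 3, 4}. A clique must lie in a single bag of any decomposition, so no decomposition can have width below 2. Therefore the treewidth is 2.

2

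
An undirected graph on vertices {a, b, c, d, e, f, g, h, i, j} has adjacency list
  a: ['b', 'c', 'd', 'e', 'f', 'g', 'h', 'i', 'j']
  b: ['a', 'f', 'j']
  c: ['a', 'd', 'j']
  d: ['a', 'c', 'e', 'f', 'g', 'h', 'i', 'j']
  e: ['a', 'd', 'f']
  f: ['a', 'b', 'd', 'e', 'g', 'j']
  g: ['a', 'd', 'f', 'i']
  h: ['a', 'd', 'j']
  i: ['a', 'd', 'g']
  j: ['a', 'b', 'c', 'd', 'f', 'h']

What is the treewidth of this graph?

A width-3 tree decomposition is:
Bags: B1 = {a, d, e, f}  B2 = {a, d, f, g}  B3 = {a, d, f, j}  B4 = {a, b, f, j}  B5 = {a, d, g, i}  B6 = {a, d, h, j}  B7 = {a, c, d, j}
Tree: B1–B2, B1–B3, B3–B4, B2–B5, B3–B6, B6–B7
The largest bag has 4 vertices, giving width 3; this decomposition certifies tw(G) ≤ 3. For the lower bound, the 4 vertices {a, d, h, j} are pairwise adjacent, and any tree decomposition puts a clique entirely inside one bag — forcing width ≥ 3. The upper and lower bounds meet at 3, so that is the treewidth.

3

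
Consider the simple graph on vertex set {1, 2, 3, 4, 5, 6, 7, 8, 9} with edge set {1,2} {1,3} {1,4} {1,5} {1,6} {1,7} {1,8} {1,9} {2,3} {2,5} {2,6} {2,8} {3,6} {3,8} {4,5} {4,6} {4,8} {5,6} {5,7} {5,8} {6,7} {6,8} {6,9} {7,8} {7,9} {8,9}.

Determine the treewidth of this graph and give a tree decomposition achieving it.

Treewidth 4.
Bags: B1 = {1, 2, 3, 6, 8}  B2 = {1, 2, 5, 6, 8}  B3 = {1, 5, 6, 7, 8}  B4 = {1, 6, 7, 8, 9}  B5 = {1, 4, 5, 6, 8}
Tree: B1–B2, B2–B3, B3–B4, B2–B5

Every bag has size at most 5, so the width is 5 − 1 = 4 and tw(G) ≤ 4. Conversely, {1, 6, 7, 8, 9} is a clique of size 5, and the vertices of any clique must share a bag in every tree decomposition; so some bag has ≥ 5 vertices and tw(G) ≥ 4. Therefore the treewidth is 4.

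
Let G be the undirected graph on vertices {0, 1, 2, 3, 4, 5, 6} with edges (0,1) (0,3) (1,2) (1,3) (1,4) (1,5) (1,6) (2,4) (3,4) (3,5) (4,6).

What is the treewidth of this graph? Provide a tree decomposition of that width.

The largest bag has 3 vertices, giving width 2; this decomposition certifies tw(G) ≤ 2. Conversely, {1, 2, 4} is a clique of size 3, and the vertices of any clique must share a bag in every tree decomposition; so some bag has ≥ 3 vertices and tw(G) ≥ 2. Hence tw(G) = 2 exactly.

Treewidth 2.
Bags: B1 = {1, 3, 5}  B2 = {1, 3, 4}  B3 = {1, 4, 6}  B4 = {0, 1, 3}  B5 = {1, 2, 4}
Tree: B1–B2, B2–B3, B1–B4, B2–B5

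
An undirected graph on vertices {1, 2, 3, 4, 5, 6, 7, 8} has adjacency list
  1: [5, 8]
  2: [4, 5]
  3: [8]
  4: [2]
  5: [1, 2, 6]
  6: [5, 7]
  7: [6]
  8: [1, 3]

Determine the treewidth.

A width-1 tree decomposition is:
Bags: B1 = {5, 6}  B2 = {2, 5}  B3 = {1, 5}  B4 = {2, 4}  B5 = {1, 8}  B6 = {6, 7}  B7 = {3, 8}
Tree: B1–B2, B2–B3, B2–B4, B3–B5, B1–B6, B5–B7
Each bag holds 2 vertices, so the decomposition has width 1, which upper-bounds the treewidth. G has an edge, so its treewidth is at least 1. The upper and lower bounds meet at 1, so that is the treewidth.

1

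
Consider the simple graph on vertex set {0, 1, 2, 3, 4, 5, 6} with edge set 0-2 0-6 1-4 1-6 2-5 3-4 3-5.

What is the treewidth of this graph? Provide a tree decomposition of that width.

Every bag has size at most 3, so the width is 3 − 1 = 2 and tw(G) ≤ 2. The edges 0–2–5–3–4–1–6–0 form a cycle, so G is not a tree and its treewidth is at least 2. Hence tw(G) = 2 exactly.

Treewidth 2.
Bags: B1 = {0, 2, 5}  B2 = {0, 3, 5}  B3 = {0, 3, 4}  B4 = {0, 1, 4}  B5 = {0, 1, 6}
Tree: B1–B2, B2–B3, B3–B4, B4–B5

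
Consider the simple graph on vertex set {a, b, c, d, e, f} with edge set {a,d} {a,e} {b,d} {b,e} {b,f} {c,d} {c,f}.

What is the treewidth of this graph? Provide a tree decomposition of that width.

Treewidth 2.
One optimal decomposition is:
Bags: B1 = {c, d, f}  B2 = {b, d, f}  B3 = {a, b, d}  B4 = {a, b, e}
Tree: B1–B2, B2–B3, B3–B4

Each bag holds 3 vertices, so the decomposition has width 2, which upper-bounds the treewidth. The edges c–f–b–d–c form a cycle, so G is not a tree and its treewidth is at least 2. Hence tw(G) = 2 exactly.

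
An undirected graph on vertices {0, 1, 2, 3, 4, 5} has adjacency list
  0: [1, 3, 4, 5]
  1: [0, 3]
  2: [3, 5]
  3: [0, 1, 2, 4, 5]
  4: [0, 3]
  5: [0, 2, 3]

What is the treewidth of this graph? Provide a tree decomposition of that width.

Treewidth 2.
Bags: B1 = {0, 3, 4}  B2 = {0, 3, 5}  B3 = {0, 1, 3}  B4 = {2, 3, 5}
Tree: B1–B2, B2–B3, B2–B4

The largest bag has 3 vertices, giving width 2; this decomposition certifies tw(G) ≤ 2. For the lower bound, the 3 vertices {0, 1, 3} are pairwise adjacent, and any tree decomposition puts a clique entirely inside one bag — forcing width ≥ 2. Hence tw(G) = 2 exactly.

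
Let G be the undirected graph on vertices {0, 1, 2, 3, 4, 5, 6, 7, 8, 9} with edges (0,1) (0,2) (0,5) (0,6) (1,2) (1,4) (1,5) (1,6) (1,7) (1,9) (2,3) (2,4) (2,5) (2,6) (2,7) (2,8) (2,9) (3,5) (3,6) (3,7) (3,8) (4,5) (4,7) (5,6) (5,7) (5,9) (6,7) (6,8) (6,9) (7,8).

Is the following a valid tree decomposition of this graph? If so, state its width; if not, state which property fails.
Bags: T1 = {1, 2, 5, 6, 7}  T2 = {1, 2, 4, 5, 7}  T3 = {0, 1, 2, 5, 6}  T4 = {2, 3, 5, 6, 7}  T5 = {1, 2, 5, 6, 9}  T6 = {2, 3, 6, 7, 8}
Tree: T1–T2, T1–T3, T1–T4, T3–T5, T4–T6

Yes; width 4.

Checking the three conditions: (i) the bags cover all of {0, 1, 2, 3, 4, 5, 6, 7, 8, 9}; (ii) for each edge, some bag contains both endpoints; (iii) the bags containing any fixed vertex form a subtree. All hold, so the decomposition is valid with width 5 − 1 = 4.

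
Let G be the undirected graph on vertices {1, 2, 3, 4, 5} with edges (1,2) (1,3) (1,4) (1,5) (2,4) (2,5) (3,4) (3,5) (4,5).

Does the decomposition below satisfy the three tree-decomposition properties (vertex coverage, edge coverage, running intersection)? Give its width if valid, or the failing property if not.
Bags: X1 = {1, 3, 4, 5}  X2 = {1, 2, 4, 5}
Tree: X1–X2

Yes; width 3.

Vertex coverage: the bags together contain {1, 2, 3, 4, 5}, the full vertex set. Edge coverage: each edge of G has both endpoints in at least one bag. Running intersection: for every vertex, the bags containing it form a connected subtree. All three properties hold, so this is a valid tree decomposition of width max|bag| − 1 = 3, and hence tw(G) ≤ 3.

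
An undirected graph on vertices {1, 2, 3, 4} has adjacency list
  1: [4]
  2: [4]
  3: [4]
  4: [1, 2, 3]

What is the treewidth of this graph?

1

A width-1 tree decomposition is:
Bags: B1 = {3, 4}  B2 = {2, 4}  B3 = {1, 4}
Tree: B1–B2, B1–B3
Every bag has size at most 2, so the width is 2 − 1 = 1 and tw(G) ≤ 1. Any graph with an edge has treewidth ≥ 1, and G has the edge 3–4. The upper and lower bounds meet at 1, so that is the treewidth.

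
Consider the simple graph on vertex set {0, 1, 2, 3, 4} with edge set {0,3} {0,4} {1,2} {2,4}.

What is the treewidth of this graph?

1

A width-1 tree decomposition is:
Bags: B1 = {0, 3}  B2 = {0, 4}  B3 = {2, 4}  B4 = {1, 2}
Tree: B1–B2, B2–B3, B3–B4
The largest bag has 2 vertices, giving width 1; this decomposition certifies tw(G) ≤ 1. G has an edge, so its treewidth is at least 1. Therefore the treewidth is 1.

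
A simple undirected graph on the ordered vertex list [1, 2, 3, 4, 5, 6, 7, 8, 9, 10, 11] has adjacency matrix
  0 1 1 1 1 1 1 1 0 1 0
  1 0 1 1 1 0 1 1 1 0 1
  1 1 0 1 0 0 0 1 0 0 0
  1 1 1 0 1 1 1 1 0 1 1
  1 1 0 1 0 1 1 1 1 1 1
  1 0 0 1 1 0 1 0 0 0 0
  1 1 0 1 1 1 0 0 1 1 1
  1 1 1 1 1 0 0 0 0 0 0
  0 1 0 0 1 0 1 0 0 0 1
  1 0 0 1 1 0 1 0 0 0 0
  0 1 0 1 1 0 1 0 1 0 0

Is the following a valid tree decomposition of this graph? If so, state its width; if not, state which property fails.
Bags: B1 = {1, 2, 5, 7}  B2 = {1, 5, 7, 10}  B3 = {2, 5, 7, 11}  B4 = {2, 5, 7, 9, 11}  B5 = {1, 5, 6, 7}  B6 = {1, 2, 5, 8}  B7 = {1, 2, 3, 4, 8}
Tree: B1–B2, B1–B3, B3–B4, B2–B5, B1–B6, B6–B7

A tree decomposition must satisfy three properties: every vertex lies in some bag; for every edge, both endpoints lie together in some bag; and for every vertex, the bags containing it form a connected subtree. Here edge (7,4) lies in no bag, so the decomposition is invalid.

No — edge (7,4) lies in no bag.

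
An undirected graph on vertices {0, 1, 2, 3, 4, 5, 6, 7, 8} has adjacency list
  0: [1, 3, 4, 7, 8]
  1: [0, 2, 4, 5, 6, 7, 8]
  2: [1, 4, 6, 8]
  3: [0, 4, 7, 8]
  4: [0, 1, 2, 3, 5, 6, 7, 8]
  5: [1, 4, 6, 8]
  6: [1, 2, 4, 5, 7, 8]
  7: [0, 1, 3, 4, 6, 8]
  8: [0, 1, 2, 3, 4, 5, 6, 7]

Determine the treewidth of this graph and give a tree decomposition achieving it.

Treewidth 4.
One optimal decomposition is:
Bags: B1 = {1, 4, 6, 7, 8}  B2 = {1, 4, 5, 6, 8}  B3 = {1, 2, 4, 6, 8}  B4 = {0, 1, 4, 7, 8}  B5 = {0, 3, 4, 7, 8}
Tree: B1–B2, B2–B3, B1–B4, B4–B5

Every bag has size at most 5, so the width is 5 − 1 = 4 and tw(G) ≤ 4. Conversely, {0, 1, 4, 7, 8} is a clique of size 5, and the vertices of any clique must share a bag in every tree decomposition; so some bag has ≥ 5 vertices and tw(G) ≥ 4. Hence tw(G) = 4 exactly.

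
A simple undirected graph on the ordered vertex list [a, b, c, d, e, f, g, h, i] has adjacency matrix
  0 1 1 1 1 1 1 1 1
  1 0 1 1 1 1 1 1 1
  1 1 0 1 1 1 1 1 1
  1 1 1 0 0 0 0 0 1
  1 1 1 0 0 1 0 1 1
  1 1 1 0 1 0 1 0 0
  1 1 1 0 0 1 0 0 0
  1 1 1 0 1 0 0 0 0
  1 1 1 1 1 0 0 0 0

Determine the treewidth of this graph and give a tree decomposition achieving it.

Treewidth 4.
One optimal decomposition is:
Bags: B1 = {a, b, c, e, i}  B2 = {a, b, c, e, h}  B3 = {a, b, c, d, i}  B4 = {a, b, c, e, f}  B5 = {a, b, c, f, g}
Tree: B1–B2, B1–B3, B1–B4, B4–B5

Each bag holds 5 vertices, so the decomposition has width 4, which upper-bounds the treewidth. Conversely, {a, b, c, d, i} is a clique of size 5, and the vertices of any clique must share a bag in every tree decomposition; so some bag has ≥ 5 vertices and tw(G) ≥ 4. Hence tw(G) = 4 exactly.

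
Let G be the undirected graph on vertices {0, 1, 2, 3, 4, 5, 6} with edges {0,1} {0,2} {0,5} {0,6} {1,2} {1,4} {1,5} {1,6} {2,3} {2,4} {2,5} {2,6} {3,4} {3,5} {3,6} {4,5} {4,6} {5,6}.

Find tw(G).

4

A width-4 tree decomposition is:
Bags: B1 = {0, 1, 2, 5, 6}  B2 = {1, 2, 4, 5, 6}  B3 = {2, 3, 4, 5, 6}
Tree: B1–B2, B2–B3
Every bag has size at most 5, so the width is 5 − 1 = 4 and tw(G) ≤ 4. For the lower bound, the 5 vertices {0, 1, 2, 5, 6} are pairwise adjacent, and any tree decomposition puts a clique entirely inside one bag — forcing width ≥ 4. Hence tw(G) = 4 exactly.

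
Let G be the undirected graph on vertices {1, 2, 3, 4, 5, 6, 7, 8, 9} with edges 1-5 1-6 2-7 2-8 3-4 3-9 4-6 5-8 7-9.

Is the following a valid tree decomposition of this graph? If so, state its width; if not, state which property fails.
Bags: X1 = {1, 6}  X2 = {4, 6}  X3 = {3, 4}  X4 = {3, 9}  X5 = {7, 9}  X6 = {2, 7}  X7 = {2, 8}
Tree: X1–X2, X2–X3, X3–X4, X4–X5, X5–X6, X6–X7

No — vertex 5 appears in no bag.

A tree decomposition must satisfy three properties: every vertex lies in some bag; for every edge, both endpoints lie together in some bag; and for every vertex, the bags containing it form a connected subtree. Here vertex 5 appears in no bag, so the decomposition is invalid.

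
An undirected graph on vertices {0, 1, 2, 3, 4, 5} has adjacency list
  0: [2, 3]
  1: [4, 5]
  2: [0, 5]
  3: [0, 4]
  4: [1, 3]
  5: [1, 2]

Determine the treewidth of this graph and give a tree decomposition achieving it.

The largest bag has 3 vertices, giving width 2; this decomposition certifies tw(G) ≤ 2. For the lower bound, G contains the cycle 1–4–3–0–2–5–1, so G is not a forest; only forests have treewidth ≤ 1, hence tw(G) ≥ 2. Therefore the treewidth is 2.

Treewidth 2.
Bags: B1 = {1, 3, 4}  B2 = {0, 1, 3}  B3 = {0, 1, 2}  B4 = {1, 2, 5}
Tree: B1–B2, B2–B3, B3–B4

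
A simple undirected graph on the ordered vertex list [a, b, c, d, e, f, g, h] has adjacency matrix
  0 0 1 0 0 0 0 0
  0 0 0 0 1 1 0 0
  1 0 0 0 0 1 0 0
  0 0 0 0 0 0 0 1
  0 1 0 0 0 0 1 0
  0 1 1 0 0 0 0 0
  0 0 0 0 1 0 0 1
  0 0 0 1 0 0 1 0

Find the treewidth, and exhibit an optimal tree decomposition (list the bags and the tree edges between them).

Every bag has size at most 2, so the width is 2 − 1 = 1 and tw(G) ≤ 1. Since G has at least one edge (e.g. a–c), it is not an edgeless graph, so tw(G) ≥ 1. Hence tw(G) = 1 exactly.

Treewidth 1.
One such decomposition:
Bags: B1 = {a, c}  B2 = {c, f}  B3 = {b, f}  B4 = {b, e}  B5 = {e, g}  B6 = {g, h}  B7 = {d, h}
Tree: B1–B2, B2–B3, B3–B4, B4–B5, B5–B6, B6–B7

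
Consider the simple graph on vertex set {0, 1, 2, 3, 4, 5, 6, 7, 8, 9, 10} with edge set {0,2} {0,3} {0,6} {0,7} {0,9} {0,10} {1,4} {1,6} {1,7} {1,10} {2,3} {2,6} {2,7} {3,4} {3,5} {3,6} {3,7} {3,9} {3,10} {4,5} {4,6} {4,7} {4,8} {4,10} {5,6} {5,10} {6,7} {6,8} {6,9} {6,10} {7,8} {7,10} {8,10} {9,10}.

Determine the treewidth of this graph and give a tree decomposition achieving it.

Every bag has size at most 5, so the width is 5 − 1 = 4 and tw(G) ≤ 4. On the other hand G contains the 5-clique {0, 2, 3, 6, 7}. A clique must lie in a single bag of any decomposition, so no decomposition can have width below 4. The upper and lower bounds meet at 4, so that is the treewidth.

Treewidth 4.
One such decomposition:
Bags: B1 = {0, 3, 6, 7, 10}  B2 = {3, 4, 6, 7, 10}  B3 = {4, 6, 7, 8, 10}  B4 = {0, 2, 3, 6, 7}  B5 = {0, 3, 6, 9, 10}  B6 = {1, 4, 6, 7, 10}  B7 = {3, 4, 5, 6, 10}
Tree: B1–B2, B2–B3, B1–B4, B1–B5, B3–B6, B2–B7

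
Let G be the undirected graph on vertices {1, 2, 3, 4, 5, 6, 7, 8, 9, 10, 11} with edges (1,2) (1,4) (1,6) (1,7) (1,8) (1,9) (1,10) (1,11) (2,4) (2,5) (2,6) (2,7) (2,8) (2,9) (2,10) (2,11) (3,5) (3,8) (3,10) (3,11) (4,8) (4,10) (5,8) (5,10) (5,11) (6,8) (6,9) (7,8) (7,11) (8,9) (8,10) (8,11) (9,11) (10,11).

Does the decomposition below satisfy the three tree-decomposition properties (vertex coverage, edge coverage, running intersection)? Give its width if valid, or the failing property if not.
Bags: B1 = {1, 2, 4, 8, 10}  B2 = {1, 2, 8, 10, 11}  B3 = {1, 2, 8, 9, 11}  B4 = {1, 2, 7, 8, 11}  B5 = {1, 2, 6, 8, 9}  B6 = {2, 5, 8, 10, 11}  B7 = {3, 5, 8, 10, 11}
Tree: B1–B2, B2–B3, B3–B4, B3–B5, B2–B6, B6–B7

Yes; width 4.

Vertex coverage: the bags together contain {1, 2, 3, 4, 5, 6, 7, 8, 9, 10, 11}, the full vertex set. Edge coverage: each edge of G has both endpoints in at least one bag. Running intersection: for every vertex, the bags containing it form a connected subtree. All three properties hold, so this is a valid tree decomposition of width max|bag| − 1 = 4, and hence tw(G) ≤ 4.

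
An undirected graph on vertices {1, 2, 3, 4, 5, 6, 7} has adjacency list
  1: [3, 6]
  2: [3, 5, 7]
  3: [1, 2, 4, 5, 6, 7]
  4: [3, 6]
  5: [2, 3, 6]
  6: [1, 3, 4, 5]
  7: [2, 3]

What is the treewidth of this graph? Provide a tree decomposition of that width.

Treewidth 2.
One optimal decomposition is:
Bags: B1 = {3, 4, 6}  B2 = {3, 5, 6}  B3 = {1, 3, 6}  B4 = {2, 3, 5}  B5 = {2, 3, 7}
Tree: B1–B2, B2–B3, B2–B4, B4–B5

Each bag holds 3 vertices, so the decomposition has width 2, which upper-bounds the treewidth. For the lower bound, the 3 vertices {2, 3, 5} are pairwise adjacent, and any tree decomposition puts a clique entirely inside one bag — forcing width ≥ 2. Hence tw(G) = 2 exactly.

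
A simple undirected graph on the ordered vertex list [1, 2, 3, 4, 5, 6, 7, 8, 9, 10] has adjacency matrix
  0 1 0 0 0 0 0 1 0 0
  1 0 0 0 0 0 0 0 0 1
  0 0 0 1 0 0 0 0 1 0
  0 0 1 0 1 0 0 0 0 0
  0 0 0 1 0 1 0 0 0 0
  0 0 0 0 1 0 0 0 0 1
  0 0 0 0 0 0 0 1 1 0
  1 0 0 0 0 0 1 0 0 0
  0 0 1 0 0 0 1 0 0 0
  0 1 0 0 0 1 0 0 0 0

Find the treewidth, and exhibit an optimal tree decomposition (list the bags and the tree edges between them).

Treewidth 2.
One such decomposition:
Bags: B1 = {1, 2, 8}  B2 = {2, 8, 10}  B3 = {6, 8, 10}  B4 = {5, 6, 8}  B5 = {4, 5, 8}  B6 = {3, 4, 8}  B7 = {3, 8, 9}  B8 = {7, 8, 9}
Tree: B1–B2, B2–B3, B3–B4, B4–B5, B5–B6, B6–B7, B7–B8

Each bag holds 3 vertices, so the decomposition has width 2, which upper-bounds the treewidth. Since 8–1–2–10–6–5–4–3–9–7–8 is a cycle in G, G is not acyclic. Forests are exactly the graphs of treewidth ≤ 1, so tw(G) ≥ 2. Hence tw(G) = 2 exactly.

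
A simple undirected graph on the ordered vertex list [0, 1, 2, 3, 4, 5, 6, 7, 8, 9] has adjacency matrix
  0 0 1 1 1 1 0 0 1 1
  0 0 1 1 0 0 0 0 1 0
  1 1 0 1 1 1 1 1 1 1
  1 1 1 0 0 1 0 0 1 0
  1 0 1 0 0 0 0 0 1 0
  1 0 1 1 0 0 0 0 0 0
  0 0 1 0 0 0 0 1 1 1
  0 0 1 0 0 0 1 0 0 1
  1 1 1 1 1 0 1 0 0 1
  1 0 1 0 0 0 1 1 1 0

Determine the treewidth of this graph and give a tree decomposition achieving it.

Treewidth 3.
One optimal decomposition is:
Bags: B1 = {0, 2, 3, 8}  B2 = {1, 2, 3, 8}  B3 = {0, 2, 3, 5}  B4 = {0, 2, 8, 9}  B5 = {2, 6, 8, 9}  B6 = {2, 6, 7, 9}  B7 = {0, 2, 4, 8}
Tree: B1–B2, B1–B3, B1–B4, B4–B5, B5–B6, B1–B7

Each bag holds 4 vertices, so the decomposition has width 3, which upper-bounds the treewidth. On the other hand G contains the 4-clique {0, 2, 8, 9}. A clique must lie in a single bag of any decomposition, so no decomposition can have width below 3. Therefore the treewidth is 3.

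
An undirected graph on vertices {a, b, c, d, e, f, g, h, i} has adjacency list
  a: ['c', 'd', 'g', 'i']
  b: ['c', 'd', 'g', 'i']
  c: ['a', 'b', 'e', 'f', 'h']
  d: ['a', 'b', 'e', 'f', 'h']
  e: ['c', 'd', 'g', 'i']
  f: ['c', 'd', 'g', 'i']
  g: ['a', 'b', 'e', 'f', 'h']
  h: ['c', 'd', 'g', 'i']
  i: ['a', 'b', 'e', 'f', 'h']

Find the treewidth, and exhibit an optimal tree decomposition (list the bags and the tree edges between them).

Treewidth 4.
One optimal decomposition is:
Bags: B1 = {c, d, f, g, i}  B2 = {c, d, g, h, i}  B3 = {c, d, e, g, i}  B4 = {a, c, d, g, i}  B5 = {b, c, d, g, i}
Tree: B1–B2, B2–B3, B3–B4, B4–B5

The largest bag has 5 vertices, giving width 4; this decomposition certifies tw(G) ≤ 4. For the lower bound: the 5 vertex sets {c,f}, {h,i}, {d,e}, {g}, {a} are disjoint, each induces a connected subgraph, and every pair is joined by at least one edge of G. Contracting each set to a single vertex therefore yields K_{5} as a minor, and since treewidth is minor-monotone, tw(G) ≥ tw(K_{5}) = 4. Hence tw(G) = 4 exactly.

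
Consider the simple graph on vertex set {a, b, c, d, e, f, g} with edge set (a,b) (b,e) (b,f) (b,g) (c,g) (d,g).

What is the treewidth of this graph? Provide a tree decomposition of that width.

Each bag holds 2 vertices, so the decomposition has width 1, which upper-bounds the treewidth. G has an edge, so its treewidth is at least 1. Combining the bounds, tw(G) = 1.

Treewidth 1.
One such decomposition:
Bags: B1 = {b, g}  B2 = {b, f}  B3 = {a, b}  B4 = {c, g}  B5 = {d, g}  B6 = {b, e}
Tree: B1–B2, B2–B3, B1–B4, B4–B5, B2–B6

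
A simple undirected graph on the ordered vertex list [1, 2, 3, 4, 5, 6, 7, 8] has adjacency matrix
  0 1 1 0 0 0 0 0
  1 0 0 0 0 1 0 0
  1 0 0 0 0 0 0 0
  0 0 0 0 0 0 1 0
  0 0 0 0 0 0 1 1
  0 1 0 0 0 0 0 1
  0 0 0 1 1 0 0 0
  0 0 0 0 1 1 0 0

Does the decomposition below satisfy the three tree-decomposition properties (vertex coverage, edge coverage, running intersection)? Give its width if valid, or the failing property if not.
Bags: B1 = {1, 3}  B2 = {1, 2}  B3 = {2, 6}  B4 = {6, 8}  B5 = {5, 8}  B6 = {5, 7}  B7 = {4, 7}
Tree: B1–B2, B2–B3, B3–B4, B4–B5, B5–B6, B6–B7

Yes; width 1.

Every vertex of G appears in some bag (union = {1, 2, 3, 4, 5, 6, 7, 8}); every edge is covered by a bag; and for each vertex v the set of bags containing v is connected in the bag tree. The decomposition is therefore valid. The largest bag has 2 vertices, so the width is 1.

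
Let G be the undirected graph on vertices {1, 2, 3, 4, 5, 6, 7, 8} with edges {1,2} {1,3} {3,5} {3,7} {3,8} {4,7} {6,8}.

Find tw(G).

A width-1 tree decomposition is:
Bags: B1 = {3, 8}  B2 = {6, 8}  B3 = {3, 7}  B4 = {1, 3}  B5 = {4, 7}  B6 = {3, 5}  B7 = {1, 2}
Tree: B1–B2, B1–B3, B1–B4, B3–B5, B1–B6, B4–B7
The largest bag has 2 vertices, giving width 1; this decomposition certifies tw(G) ≤ 1. Any graph with an edge has treewidth ≥ 1, and G has the edge 3–8. Combining the bounds, tw(G) = 1.

1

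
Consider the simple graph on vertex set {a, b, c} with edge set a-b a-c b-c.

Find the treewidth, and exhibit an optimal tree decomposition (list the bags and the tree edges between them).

Treewidth 2.
One optimal decomposition is:
Bags: B1 = {a, b, c}
Tree: (single bag)

A single bag containing all 3 vertices is trivially a valid decomposition of width 2. Conversely, {a, b, c} is a clique of size 3, and the vertices of any clique must share a bag in every tree decomposition; so some bag has ≥ 3 vertices and tw(G) ≥ 2. The upper and lower bounds meet at 2, so that is the treewidth.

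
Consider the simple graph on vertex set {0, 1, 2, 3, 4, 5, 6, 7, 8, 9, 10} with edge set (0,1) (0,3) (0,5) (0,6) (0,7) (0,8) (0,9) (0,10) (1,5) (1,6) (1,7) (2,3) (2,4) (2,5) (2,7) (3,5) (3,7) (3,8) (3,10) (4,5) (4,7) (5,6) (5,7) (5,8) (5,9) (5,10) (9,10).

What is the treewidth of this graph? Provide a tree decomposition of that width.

The largest bag has 4 vertices, giving width 3; this decomposition certifies tw(G) ≤ 3. For the lower bound, the 4 vertices {0, 1, 5, 6} are pairwise adjacent, and any tree decomposition puts a clique entirely inside one bag — forcing width ≥ 3. Hence tw(G) = 3 exactly.

Treewidth 3.
One such decomposition:
Bags: B1 = {0, 3, 5, 8}  B2 = {0, 3, 5, 7}  B3 = {0, 3, 5, 10}  B4 = {0, 1, 5, 7}  B5 = {0, 1, 5, 6}  B6 = {2, 3, 5, 7}  B7 = {0, 5, 9, 10}  B8 = {2, 4, 5, 7}
Tree: B1–B2, B2–B3, B2–B4, B4–B5, B2–B6, B3–B7, B6–B8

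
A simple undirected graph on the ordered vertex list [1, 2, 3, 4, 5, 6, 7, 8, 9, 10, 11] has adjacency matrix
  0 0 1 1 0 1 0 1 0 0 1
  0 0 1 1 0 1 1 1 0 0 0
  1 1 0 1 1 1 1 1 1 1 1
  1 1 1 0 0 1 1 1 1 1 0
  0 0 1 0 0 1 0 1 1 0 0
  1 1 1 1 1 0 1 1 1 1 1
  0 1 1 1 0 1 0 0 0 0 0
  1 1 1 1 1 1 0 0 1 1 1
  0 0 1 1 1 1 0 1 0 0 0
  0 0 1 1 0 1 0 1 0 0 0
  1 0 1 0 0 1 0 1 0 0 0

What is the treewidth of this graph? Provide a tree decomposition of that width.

Treewidth 4.
Bags: B1 = {2, 3, 4, 6, 8}  B2 = {3, 4, 6, 8, 9}  B3 = {2, 3, 4, 6, 7}  B4 = {3, 5, 6, 8, 9}  B5 = {1, 3, 4, 6, 8}  B6 = {1, 3, 6, 8, 11}  B7 = {3, 4, 6, 8, 10}
Tree: B1–B2, B1–B3, B2–B4, B1–B5, B5–B6, B5–B7

The largest bag has 5 vertices, giving width 4; this decomposition certifies tw(G) ≤ 4. Conversely, {1, 3, 6, 8, 11} is a clique of size 5, and the vertices of any clique must share a bag in every tree decomposition; so some bag has ≥ 5 vertices and tw(G) ≥ 4. The upper and lower bounds meet at 4, so that is the treewidth.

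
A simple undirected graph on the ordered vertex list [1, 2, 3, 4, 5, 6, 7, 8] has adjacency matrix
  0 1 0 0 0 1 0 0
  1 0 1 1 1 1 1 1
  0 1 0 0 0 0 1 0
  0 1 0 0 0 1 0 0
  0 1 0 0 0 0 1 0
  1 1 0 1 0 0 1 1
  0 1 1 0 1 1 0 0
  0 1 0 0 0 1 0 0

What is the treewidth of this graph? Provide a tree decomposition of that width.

Treewidth 2.
One such decomposition:
Bags: B1 = {2, 6, 7}  B2 = {1, 2, 6}  B3 = {2, 4, 6}  B4 = {2, 3, 7}  B5 = {2, 6, 8}  B6 = {2, 5, 7}
Tree: B1–B2, B2–B3, B1–B4, B3–B5, B1–B6

The largest bag has 3 vertices, giving width 2; this decomposition certifies tw(G) ≤ 2. On the other hand G contains the 3-clique {2, 3, 7}. A clique must lie in a single bag of any decomposition, so no decomposition can have width below 2. Therefore the treewidth is 2.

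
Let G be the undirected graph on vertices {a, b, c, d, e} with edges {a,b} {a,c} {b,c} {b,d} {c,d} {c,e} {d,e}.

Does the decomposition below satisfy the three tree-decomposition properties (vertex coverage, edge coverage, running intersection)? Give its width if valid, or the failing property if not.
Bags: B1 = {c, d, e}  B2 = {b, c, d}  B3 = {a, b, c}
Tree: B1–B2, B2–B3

Yes; width 2.

Checking the three conditions: (i) the bags cover all of {a, b, c, d, e}; (ii) for each edge, some bag contains both endpoints; (iii) the bags containing any fixed vertex form a subtree. All hold, so the decomposition is valid with width 3 − 1 = 2.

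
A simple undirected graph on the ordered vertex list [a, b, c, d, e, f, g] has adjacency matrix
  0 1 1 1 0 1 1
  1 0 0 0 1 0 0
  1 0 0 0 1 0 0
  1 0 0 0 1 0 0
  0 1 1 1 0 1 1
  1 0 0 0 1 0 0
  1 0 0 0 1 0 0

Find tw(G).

2

A width-2 tree decomposition is:
Bags: B1 = {a, e, f}  B2 = {a, e, g}  B3 = {a, c, e}  B4 = {a, d, e}  B5 = {a, b, e}
Tree: B1–B2, B2–B3, B3–B4, B4–B5
Every bag has size at most 3, so the width is 3 − 1 = 2 and tw(G) ≤ 2. The edges e–f–a–g–e form a cycle, so G is not a tree and its treewidth is at least 2. The upper and lower bounds meet at 2, so that is the treewidth.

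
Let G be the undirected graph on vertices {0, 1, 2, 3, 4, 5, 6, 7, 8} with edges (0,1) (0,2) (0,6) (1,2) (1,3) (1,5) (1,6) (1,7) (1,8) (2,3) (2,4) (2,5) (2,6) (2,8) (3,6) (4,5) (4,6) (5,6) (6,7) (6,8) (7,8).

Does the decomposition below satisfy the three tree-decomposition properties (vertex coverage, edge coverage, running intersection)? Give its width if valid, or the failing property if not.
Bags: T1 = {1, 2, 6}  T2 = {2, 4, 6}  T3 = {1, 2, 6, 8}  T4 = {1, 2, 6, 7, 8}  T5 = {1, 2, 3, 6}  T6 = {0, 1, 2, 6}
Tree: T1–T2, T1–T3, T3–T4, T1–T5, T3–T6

A tree decomposition must satisfy three properties: every vertex lies in some bag; for every edge, both endpoints lie together in some bag; and for every vertex, the bags containing it form a connected subtree. Here vertex 5 appears in no bag, so the decomposition is invalid.

No — vertex 5 appears in no bag.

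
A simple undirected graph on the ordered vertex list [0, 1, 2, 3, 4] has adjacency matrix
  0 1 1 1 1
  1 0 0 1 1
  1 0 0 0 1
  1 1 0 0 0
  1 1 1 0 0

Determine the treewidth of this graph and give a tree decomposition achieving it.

Every bag has size at most 3, so the width is 3 − 1 = 2 and tw(G) ≤ 2. On the other hand G contains the 3-clique {0, 1, 3}. A clique must lie in a single bag of any decomposition, so no decomposition can have width below 2. Therefore the treewidth is 2.

Treewidth 2.
One such decomposition:
Bags: B1 = {0, 1, 3}  B2 = {0, 1, 4}  B3 = {0, 2, 4}
Tree: B1–B2, B2–B3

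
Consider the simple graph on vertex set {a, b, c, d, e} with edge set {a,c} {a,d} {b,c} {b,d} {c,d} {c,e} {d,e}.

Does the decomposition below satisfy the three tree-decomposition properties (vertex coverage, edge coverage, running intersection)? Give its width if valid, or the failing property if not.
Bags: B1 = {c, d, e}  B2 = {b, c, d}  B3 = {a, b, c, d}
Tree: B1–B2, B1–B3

No — bags containing vertex b are not connected in the tree.

A tree decomposition must satisfy three properties: every vertex lies in some bag; for every edge, both endpoints lie together in some bag; and for every vertex, the bags containing it form a connected subtree. Here bags containing vertex b are not connected in the tree, so the decomposition is invalid.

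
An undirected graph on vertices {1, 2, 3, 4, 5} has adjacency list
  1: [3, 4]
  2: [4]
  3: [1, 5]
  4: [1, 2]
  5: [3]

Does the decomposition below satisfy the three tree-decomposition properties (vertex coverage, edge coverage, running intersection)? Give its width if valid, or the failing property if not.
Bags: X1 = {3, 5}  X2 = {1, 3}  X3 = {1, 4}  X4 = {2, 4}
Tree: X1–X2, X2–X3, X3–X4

Yes; width 1.

Vertex coverage: the bags together contain {1, 2, 3, 4, 5}, the full vertex set. Edge coverage: each edge of G has both endpoints in at least one bag. Running intersection: for every vertex, the bags containing it form a connected subtree. All three properties hold, so this is a valid tree decomposition of width max|bag| − 1 = 1, and hence tw(G) ≤ 1.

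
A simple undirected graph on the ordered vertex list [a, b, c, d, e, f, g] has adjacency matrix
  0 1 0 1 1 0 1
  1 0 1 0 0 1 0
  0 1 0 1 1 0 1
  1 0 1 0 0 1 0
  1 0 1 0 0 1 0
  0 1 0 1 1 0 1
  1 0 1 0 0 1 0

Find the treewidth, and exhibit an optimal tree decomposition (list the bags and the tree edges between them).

Treewidth 3.
One such decomposition:
Bags: B1 = {a, c, f, g}  B2 = {a, c, e, f}  B3 = {a, c, d, f}  B4 = {a, b, c, f}
Tree: B1–B2, B2–B3, B3–B4

Every bag has size at most 4, so the width is 4 − 1 = 3 and tw(G) ≤ 3. For the lower bound: the 4 vertex sets {c,g}, {a,e}, {f}, {d} are disjoint, each induces a connected subgraph, and every pair is joined by at least one edge of G. Contracting each set to a single vertex therefore yields K_{4} as a minor, and since treewidth is minor-monotone, tw(G) ≥ tw(K_{4}) = 3. The upper and lower bounds meet at 3, so that is the treewidth.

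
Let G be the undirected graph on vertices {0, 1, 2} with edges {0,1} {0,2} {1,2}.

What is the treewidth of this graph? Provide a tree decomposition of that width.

With just one bag of size 3, the width is 3 − 1 = 2, so tw(G) ≤ 2. On the other hand G contains the 3-clique {0, 1, 2}. A clique must lie in a single bag of any decomposition, so no decomposition can have width below 2. Combining the bounds, tw(G) = 2.

Treewidth 2.
One such decomposition:
Bags: B1 = {0, 1, 2}
Tree: (single bag)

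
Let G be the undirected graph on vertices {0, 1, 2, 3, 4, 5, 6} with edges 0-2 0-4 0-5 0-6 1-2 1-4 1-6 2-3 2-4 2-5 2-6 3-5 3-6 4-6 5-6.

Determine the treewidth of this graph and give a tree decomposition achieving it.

Every bag has size at most 4, so the width is 4 − 1 = 3 and tw(G) ≤ 3. For the lower bound, the 4 vertices {0, 2, 4, 6} are pairwise adjacent, and any tree decomposition puts a clique entirely inside one bag — forcing width ≥ 3. Therefore the treewidth is 3.

Treewidth 3.
One optimal decomposition is:
Bags: B1 = {0, 2, 5, 6}  B2 = {0, 2, 4, 6}  B3 = {1, 2, 4, 6}  B4 = {2, 3, 5, 6}
Tree: B1–B2, B2–B3, B1–B4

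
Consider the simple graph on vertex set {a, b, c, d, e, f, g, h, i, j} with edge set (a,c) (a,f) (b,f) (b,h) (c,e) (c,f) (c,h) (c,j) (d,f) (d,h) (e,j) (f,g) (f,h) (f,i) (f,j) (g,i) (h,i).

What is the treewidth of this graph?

A width-2 tree decomposition is:
Bags: B1 = {c, f, j}  B2 = {a, c, f}  B3 = {c, f, h}  B4 = {f, h, i}  B5 = {c, e, j}  B6 = {d, f, h}  B7 = {f, g, i}  B8 = {b, f, h}
Tree: B1–B2, B1–B3, B3–B4, B1–B5, B3–B6, B4–B7, B4–B8
Every bag has size at most 3, so the width is 3 − 1 = 2 and tw(G) ≤ 2. For the lower bound, the 3 vertices {c, e, j} are pairwise adjacent, and any tree decomposition puts a clique entirely inside one bag — forcing width ≥ 2. Therefore the treewidth is 2.

2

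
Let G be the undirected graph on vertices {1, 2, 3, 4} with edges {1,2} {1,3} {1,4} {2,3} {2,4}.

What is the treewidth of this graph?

2

A width-2 tree decomposition is:
Bags: B1 = {1, 2, 4}  B2 = {1, 2, 3}
Tree: B1–B2
The largest bag has 3 vertices, giving width 2; this decomposition certifies tw(G) ≤ 2. Conversely, {1, 2, 3} is a clique of size 3, and the vertices of any clique must share a bag in every tree decomposition; so some bag has ≥ 3 vertices and tw(G) ≥ 2. Hence tw(G) = 2 exactly.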